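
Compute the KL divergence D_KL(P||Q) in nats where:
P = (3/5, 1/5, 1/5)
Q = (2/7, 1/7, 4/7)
0.3025 nats

KL divergence: D_KL(P||Q) = Σ p(x) log(p(x)/q(x))

Computing term by term:
  x=0: 3/5 × log_e[(3/5)/(2/7)] = 3/5 × 0.7419 = 0.4452
  x=1: 1/5 × log_e[(1/5)/(1/7)] = 1/5 × 0.3365 = 0.0673
  x=2: 1/5 × log_e[(1/5)/(4/7)] = 1/5 × -1.0498 = -0.2100

D_KL(P||Q) = 0.3025 nats

Note: KL divergence is always non-negative and equals 0 iff P = Q.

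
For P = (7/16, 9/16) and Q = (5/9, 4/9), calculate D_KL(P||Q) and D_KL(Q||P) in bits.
D_KL(P||Q) = 0.0404, D_KL(Q||P) = 0.0404

KL divergence is not symmetric: D_KL(P||Q) ≠ D_KL(Q||P) in general.

D_KL(P||Q) = 0.0404 bits
D_KL(Q||P) = 0.0404 bits

In this case they happen to be equal (to 4 decimal places).

This asymmetry is why KL divergence is not a true distance metric.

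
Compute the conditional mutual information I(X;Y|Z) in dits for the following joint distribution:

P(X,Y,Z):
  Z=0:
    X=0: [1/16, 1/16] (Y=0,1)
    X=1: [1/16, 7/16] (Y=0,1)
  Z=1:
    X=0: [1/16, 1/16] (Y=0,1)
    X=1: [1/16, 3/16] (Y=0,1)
0.0214 dits

Conditional mutual information: I(X;Y|Z) = H(X|Z) + H(Y|Z) - H(X,Y|Z)

H(Z) = 0.2873
H(X,Z) = 0.5268 → H(X|Z) = 0.2395
H(Y,Z) = 0.5268 → H(Y|Z) = 0.2395
H(X,Y,Z) = 0.7449 → H(X,Y|Z) = 0.4576

I(X;Y|Z) = 0.2395 + 0.2395 - 0.4576 = 0.0214 dits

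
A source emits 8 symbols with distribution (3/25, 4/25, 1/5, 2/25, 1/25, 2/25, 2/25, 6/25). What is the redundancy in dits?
0.0575 dits

Redundancy measures how far a source is from maximum entropy:
R = H_max - H(X)

Maximum entropy for 8 symbols: H_max = log_10(8) = 0.9031 dits
Actual entropy: H(X) = 0.8456 dits
Redundancy: R = 0.9031 - 0.8456 = 0.0575 dits

This redundancy represents potential for compression: the source could be compressed by 0.0575 dits per symbol.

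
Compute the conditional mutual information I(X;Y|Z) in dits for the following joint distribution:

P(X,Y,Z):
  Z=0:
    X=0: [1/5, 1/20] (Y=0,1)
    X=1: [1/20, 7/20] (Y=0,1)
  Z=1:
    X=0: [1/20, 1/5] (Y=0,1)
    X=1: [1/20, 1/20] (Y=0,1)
0.0748 dits

Conditional mutual information: I(X;Y|Z) = H(X|Z) + H(Y|Z) - H(X,Y|Z)

H(Z) = 0.2812
H(X,Z) = 0.5602 → H(X|Z) = 0.2790
H(Y,Z) = 0.5602 → H(Y|Z) = 0.2790
H(X,Y,Z) = 0.7644 → H(X,Y|Z) = 0.4832

I(X;Y|Z) = 0.2790 + 0.2790 - 0.4832 = 0.0748 dits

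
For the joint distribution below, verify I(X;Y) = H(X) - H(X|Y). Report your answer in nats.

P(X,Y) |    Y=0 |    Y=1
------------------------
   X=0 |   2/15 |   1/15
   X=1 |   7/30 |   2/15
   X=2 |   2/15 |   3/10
I(X;Y) = 0.0580 nats

Mutual information has multiple equivalent forms:
- I(X;Y) = H(X) - H(X|Y)
- I(X;Y) = H(Y) - H(Y|X)
- I(X;Y) = H(X) + H(Y) - H(X,Y)

Computing all quantities:
H(X) = 1.0521, H(Y) = 0.6931, H(X,Y) = 1.6873
H(X|Y) = 0.9941, H(Y|X) = 0.6351

Verification:
H(X) - H(X|Y) = 1.0521 - 0.9941 = 0.0580
H(Y) - H(Y|X) = 0.6931 - 0.6351 = 0.0580
H(X) + H(Y) - H(X,Y) = 1.0521 + 0.6931 - 1.6873 = 0.0580

All forms give I(X;Y) = 0.0580 nats. ✓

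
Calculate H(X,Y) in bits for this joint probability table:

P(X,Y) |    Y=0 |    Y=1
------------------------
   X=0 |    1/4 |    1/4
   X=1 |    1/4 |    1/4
2.0000 bits

Joint entropy is H(X,Y) = -Σ_{x,y} p(x,y) log p(x,y).

Summing over all non-zero entries:
H(X,Y) = -[1/4·log_2(1/4) + 1/4·log_2(1/4) + 1/4·log_2(1/4) + 1/4·log_2(1/4)]
H(X,Y) = 2.0000 bits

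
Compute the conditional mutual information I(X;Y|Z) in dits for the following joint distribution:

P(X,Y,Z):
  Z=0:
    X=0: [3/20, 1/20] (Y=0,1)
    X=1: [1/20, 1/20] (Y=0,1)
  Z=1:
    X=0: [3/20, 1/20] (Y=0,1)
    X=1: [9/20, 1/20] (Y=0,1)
0.0092 dits

Conditional mutual information: I(X;Y|Z) = H(X|Z) + H(Y|Z) - H(X,Y|Z)

H(Z) = 0.2653
H(X,Z) = 0.5301 → H(X|Z) = 0.2648
H(Y,Z) = 0.4729 → H(Y|Z) = 0.2076
H(X,Y,Z) = 0.7285 → H(X,Y|Z) = 0.4632

I(X;Y|Z) = 0.2648 + 0.2076 - 0.4632 = 0.0092 dits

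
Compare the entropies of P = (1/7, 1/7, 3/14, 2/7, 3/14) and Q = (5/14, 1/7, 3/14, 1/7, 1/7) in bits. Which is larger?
P

Computing entropies in bits:
H(P) = 2.2709
H(Q) = 2.2099

Distribution P has higher entropy.

Intuition: The distribution closer to uniform (more spread out) has higher entropy.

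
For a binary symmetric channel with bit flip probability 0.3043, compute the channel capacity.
0.1135 bits

For a binary symmetric channel (BSC) with error probability p:
Capacity C = 1 - H(p) bits per symbol

where H(p) = -p log₂(p) - (1-p) log₂(1-p) is the binary entropy function.

H(0.3043) = 0.8865 bits
C = 1 - 0.8865 = 0.1135 bits per symbol

This means we can reliably transmit up to 0.1135 bits of information per channel use.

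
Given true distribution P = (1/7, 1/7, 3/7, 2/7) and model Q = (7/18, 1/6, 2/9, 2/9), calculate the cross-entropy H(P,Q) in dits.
0.6363 dits

Cross-entropy: H(P,Q) = -Σ p(x) log q(x)

Alternatively: H(P,Q) = H(P) + D_KL(P||Q)
H(P) = 0.5546 dits
D_KL(P||Q) = 0.0817 dits

H(P,Q) = 0.5546 + 0.0817 = 0.6363 dits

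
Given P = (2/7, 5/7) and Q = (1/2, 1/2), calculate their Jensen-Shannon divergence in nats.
0.0243 nats

Jensen-Shannon divergence is:
JSD(P||Q) = 0.5 × D_KL(P||M) + 0.5 × D_KL(Q||M)
where M = 0.5 × (P + Q) is the mixture distribution.

M = 0.5 × (2/7, 5/7) + 0.5 × (1/2, 1/2) = (11/28, 17/28)

D_KL(P||M) = 0.0251 nats
D_KL(Q||M) = 0.0235 nats

JSD(P||Q) = 0.5 × 0.0251 + 0.5 × 0.0235 = 0.0243 nats

Unlike KL divergence, JSD is symmetric and bounded: 0 ≤ JSD ≤ log(2).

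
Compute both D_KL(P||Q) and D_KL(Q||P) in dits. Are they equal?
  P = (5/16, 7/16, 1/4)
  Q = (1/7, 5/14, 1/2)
D_KL(P||Q) = 0.0695, D_KL(Q||P) = 0.0705

KL divergence is not symmetric: D_KL(P||Q) ≠ D_KL(Q||P) in general.

D_KL(P||Q) = 0.0695 dits
D_KL(Q||P) = 0.0705 dits

No, they are not equal!

This asymmetry is why KL divergence is not a true distance metric.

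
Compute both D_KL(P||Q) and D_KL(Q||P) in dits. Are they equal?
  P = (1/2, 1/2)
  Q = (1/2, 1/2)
D_KL(P||Q) = 0.0000, D_KL(Q||P) = 0.0000

KL divergence is not symmetric: D_KL(P||Q) ≠ D_KL(Q||P) in general.

D_KL(P||Q) = 0.0000 dits
D_KL(Q||P) = 0.0000 dits

In this case they happen to be equal (to 4 decimal places).

This asymmetry is why KL divergence is not a true distance metric.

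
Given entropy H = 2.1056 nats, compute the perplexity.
8.2120

Perplexity is e^H (or exp(H) for natural log).

H = 2.1056 nats
Perplexity = e^2.1056 = 8.2120

Interpretation: The model's uncertainty is equivalent to choosing uniformly among 8.2 options.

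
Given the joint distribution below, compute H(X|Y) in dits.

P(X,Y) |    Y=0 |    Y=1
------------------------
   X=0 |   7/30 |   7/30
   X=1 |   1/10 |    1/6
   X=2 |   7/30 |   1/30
0.4242 dits

Using the chain rule: H(X|Y) = H(X,Y) - H(Y)

First, compute H(X,Y) = 0.7213 dits

Marginal P(Y) = (17/30, 13/30)
H(Y) = 0.2972 dits

H(X|Y) = H(X,Y) - H(Y) = 0.7213 - 0.2972 = 0.4242 dits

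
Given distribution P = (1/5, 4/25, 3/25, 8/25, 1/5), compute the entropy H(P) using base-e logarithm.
1.5560 nats

Shannon entropy is H(X) = -Σ p(x) log p(x).

For P = (1/5, 4/25, 3/25, 8/25, 1/5):
H = -1/5 × log_e(1/5) -4/25 × log_e(4/25) -3/25 × log_e(3/25) -8/25 × log_e(8/25) -1/5 × log_e(1/5)
H = 1.5560 nats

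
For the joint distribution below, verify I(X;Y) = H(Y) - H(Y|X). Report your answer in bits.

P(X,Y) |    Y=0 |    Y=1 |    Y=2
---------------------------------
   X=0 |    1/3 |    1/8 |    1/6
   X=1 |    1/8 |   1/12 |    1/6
I(X;Y) = 0.0314 bits

Mutual information has multiple equivalent forms:
- I(X;Y) = H(X) - H(X|Y)
- I(X;Y) = H(Y) - H(Y|X)
- I(X;Y) = H(X) + H(Y) - H(X,Y)

Computing all quantities:
H(X) = 0.9544, H(Y) = 1.5157, H(X,Y) = 2.4387
H(X|Y) = 0.9231, H(Y|X) = 1.4843

Verification:
H(X) - H(X|Y) = 0.9544 - 0.9231 = 0.0314
H(Y) - H(Y|X) = 1.5157 - 1.4843 = 0.0314
H(X) + H(Y) - H(X,Y) = 0.9544 + 1.5157 - 2.4387 = 0.0314

All forms give I(X;Y) = 0.0314 bits. ✓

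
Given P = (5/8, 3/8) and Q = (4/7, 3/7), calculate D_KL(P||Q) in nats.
0.0059 nats

KL divergence: D_KL(P||Q) = Σ p(x) log(p(x)/q(x))

Computing term by term:
  x=0: 5/8 × log_e[(5/8)/(4/7)] = 5/8 × 0.0896 = 0.0560
  x=1: 3/8 × log_e[(3/8)/(3/7)] = 3/8 × -0.1335 = -0.0501

D_KL(P||Q) = 0.0059 nats

Note: KL divergence is always non-negative and equals 0 iff P = Q.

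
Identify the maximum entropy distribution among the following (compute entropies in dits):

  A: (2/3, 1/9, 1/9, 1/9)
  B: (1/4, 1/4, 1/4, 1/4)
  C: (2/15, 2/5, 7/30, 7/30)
B

For a discrete distribution over n outcomes, entropy is maximized by the uniform distribution.

Computing entropies:
H(A) = 0.4355 dits
H(B) = 0.6021 dits
H(C) = 0.5708 dits

The uniform distribution (where all probabilities equal 1/4) achieves the maximum entropy of log_10(4) = 0.6021 dits.

Distribution B has the highest entropy.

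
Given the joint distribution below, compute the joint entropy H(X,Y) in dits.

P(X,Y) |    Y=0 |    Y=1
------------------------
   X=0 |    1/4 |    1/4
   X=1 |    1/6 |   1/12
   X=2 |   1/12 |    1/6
0.7403 dits

Joint entropy is H(X,Y) = -Σ_{x,y} p(x,y) log p(x,y).

Summing over all non-zero entries:
H(X,Y) = -[1/4·log_10(1/4) + 1/4·log_10(1/4) + 1/6·log_10(1/6) + 1/12·log_10(1/12) + 1/12·log_10(1/12) + 1/6·log_10(1/6)]
H(X,Y) = 0.7403 dits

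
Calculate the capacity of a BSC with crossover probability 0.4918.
0.0002 bits

For a binary symmetric channel (BSC) with error probability p:
Capacity C = 1 - H(p) bits per symbol

where H(p) = -p log₂(p) - (1-p) log₂(1-p) is the binary entropy function.

H(0.4918) = 0.9998 bits
C = 1 - 0.9998 = 0.0002 bits per symbol

This means we can reliably transmit up to 0.0002 bits of information per channel use.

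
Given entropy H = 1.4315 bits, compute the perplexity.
2.6973

Perplexity is 2^H (or exp(H) for natural log).

H = 1.4315 bits
Perplexity = 2^1.4315 = 2.6973

Interpretation: The model's uncertainty is equivalent to choosing uniformly among 2.7 options.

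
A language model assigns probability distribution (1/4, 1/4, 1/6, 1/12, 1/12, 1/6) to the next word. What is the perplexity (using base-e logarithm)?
5.4989

Perplexity is e^H (or exp(H) for natural log).

First, H = -Σ p log p = 1.7046 nats
Perplexity = e^1.7046 = 5.4989

Interpretation: The model's uncertainty is equivalent to choosing uniformly among 5.5 options.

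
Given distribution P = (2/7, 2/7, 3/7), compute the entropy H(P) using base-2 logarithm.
1.5567 bits

Shannon entropy is H(X) = -Σ p(x) log p(x).

For P = (2/7, 2/7, 3/7):
H = -2/7 × log_2(2/7) -2/7 × log_2(2/7) -3/7 × log_2(3/7)
H = 1.5567 bits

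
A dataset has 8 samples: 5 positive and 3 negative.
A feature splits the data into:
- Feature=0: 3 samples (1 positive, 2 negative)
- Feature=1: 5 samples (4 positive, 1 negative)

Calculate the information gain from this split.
0.1589 bits

Information Gain = H(Y) - H(Y|Feature)

Before split:
P(positive) = 5/8 = 0.6250
H(Y) = 0.9544 bits

After split:
Feature=0: H = 0.9183 bits (weight = 3/8)
Feature=1: H = 0.7219 bits (weight = 5/8)
H(Y|Feature) = (3/8)×0.9183 + (5/8)×0.7219 = 0.7956 bits

Information Gain = 0.9544 - 0.7956 = 0.1589 bits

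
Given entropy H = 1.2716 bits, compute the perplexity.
2.4143

Perplexity is 2^H (or exp(H) for natural log).

H = 1.2716 bits
Perplexity = 2^1.2716 = 2.4143

Interpretation: The model's uncertainty is equivalent to choosing uniformly among 2.4 options.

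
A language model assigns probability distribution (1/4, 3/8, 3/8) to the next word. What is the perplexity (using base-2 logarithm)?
2.9512

Perplexity is 2^H (or exp(H) for natural log).

First, H = -Σ p log p = 1.5613 bits
Perplexity = 2^1.5613 = 2.9512

Interpretation: The model's uncertainty is equivalent to choosing uniformly among 3.0 options.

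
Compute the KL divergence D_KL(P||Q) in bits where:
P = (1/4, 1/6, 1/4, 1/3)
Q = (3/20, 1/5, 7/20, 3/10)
0.0697 bits

KL divergence: D_KL(P||Q) = Σ p(x) log(p(x)/q(x))

Computing term by term:
  x=0: 1/4 × log_2[(1/4)/(3/20)] = 1/4 × 0.7370 = 0.1842
  x=1: 1/6 × log_2[(1/6)/(1/5)] = 1/6 × -0.2630 = -0.0438
  x=2: 1/4 × log_2[(1/4)/(7/20)] = 1/4 × -0.4854 = -0.1214
  x=3: 1/3 × log_2[(1/3)/(3/10)] = 1/3 × 0.1520 = 0.0507

D_KL(P||Q) = 0.0697 bits

Note: KL divergence is always non-negative and equals 0 iff P = Q.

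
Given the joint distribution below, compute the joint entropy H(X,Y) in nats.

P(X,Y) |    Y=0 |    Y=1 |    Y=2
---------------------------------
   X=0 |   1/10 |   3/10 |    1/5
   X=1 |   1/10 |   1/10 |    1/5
1.6957 nats

Joint entropy is H(X,Y) = -Σ_{x,y} p(x,y) log p(x,y).

Summing over all non-zero entries:
H(X,Y) = -[1/10·log_e(1/10) + 3/10·log_e(3/10) + 1/5·log_e(1/5) + 1/10·log_e(1/10) + 1/10·log_e(1/10) + 1/5·log_e(1/5)]
H(X,Y) = 1.6957 nats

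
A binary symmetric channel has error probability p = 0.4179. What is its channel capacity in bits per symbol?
0.0195 bits

For a binary symmetric channel (BSC) with error probability p:
Capacity C = 1 - H(p) bits per symbol

where H(p) = -p log₂(p) - (1-p) log₂(1-p) is the binary entropy function.

H(0.4179) = 0.9805 bits
C = 1 - 0.9805 = 0.0195 bits per symbol

This means we can reliably transmit up to 0.0195 bits of information per channel use.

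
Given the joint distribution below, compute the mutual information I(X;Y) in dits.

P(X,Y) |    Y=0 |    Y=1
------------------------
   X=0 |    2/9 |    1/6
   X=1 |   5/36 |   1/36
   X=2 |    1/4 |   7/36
0.0100 dits

Mutual information: I(X;Y) = H(X) + H(Y) - H(X,Y)

Marginals:
P(X) = (7/18, 1/6, 4/9), H(X) = 0.4457 dits
P(Y) = (11/18, 7/18), H(Y) = 0.2902 dits

Joint entropy: H(X,Y) = 0.7260 dits

I(X;Y) = 0.4457 + 0.2902 - 0.7260 = 0.0100 dits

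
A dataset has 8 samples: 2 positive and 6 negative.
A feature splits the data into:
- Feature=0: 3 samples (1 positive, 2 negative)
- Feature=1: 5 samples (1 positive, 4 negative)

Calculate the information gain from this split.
0.0157 bits

Information Gain = H(Y) - H(Y|Feature)

Before split:
P(positive) = 2/8 = 0.2500
H(Y) = 0.8113 bits

After split:
Feature=0: H = 0.9183 bits (weight = 3/8)
Feature=1: H = 0.7219 bits (weight = 5/8)
H(Y|Feature) = (3/8)×0.9183 + (5/8)×0.7219 = 0.7956 bits

Information Gain = 0.8113 - 0.7956 = 0.0157 bits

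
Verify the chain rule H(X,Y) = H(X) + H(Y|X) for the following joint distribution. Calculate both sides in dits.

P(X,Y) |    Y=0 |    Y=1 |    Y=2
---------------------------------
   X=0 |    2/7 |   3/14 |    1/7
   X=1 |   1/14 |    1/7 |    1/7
H(X,Y) = 0.7429, H(X) = 0.2831, H(Y|X) = 0.4598 (all in dits)

Chain rule: H(X,Y) = H(X) + H(Y|X)

Left side — joint entropy directly:
H(X,Y) = -Σ p(x,y) log p(x,y) = 0.7429 dits

Right side — compute H(Y|X) from the conditional distributions:
P(X) = (9/14, 5/14), so H(X) = 0.2831 dits
H(Y|X) = Σ_x P(X=x) · H(Y|X=x):
  P(Y|X=0) = (4/9, 1/3, 2/9), H(Y|X=0) = 0.4607, weight P(X=0) = 9/14
  P(Y|X=1) = (1/5, 2/5, 2/5), H(Y|X=1) = 0.4581, weight P(X=1) = 5/14
H(Y|X) = 0.4598 dits

H(X) + H(Y|X) = 0.2831 + 0.4598 = 0.7429 dits

Both sides equal 0.7429 dits. ✓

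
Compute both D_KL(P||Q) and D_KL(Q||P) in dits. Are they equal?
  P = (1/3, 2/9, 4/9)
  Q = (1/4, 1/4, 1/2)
D_KL(P||Q) = 0.0075, D_KL(Q||P) = 0.0071

KL divergence is not symmetric: D_KL(P||Q) ≠ D_KL(Q||P) in general.

D_KL(P||Q) = 0.0075 dits
D_KL(Q||P) = 0.0071 dits

No, they are not equal!

This asymmetry is why KL divergence is not a true distance metric.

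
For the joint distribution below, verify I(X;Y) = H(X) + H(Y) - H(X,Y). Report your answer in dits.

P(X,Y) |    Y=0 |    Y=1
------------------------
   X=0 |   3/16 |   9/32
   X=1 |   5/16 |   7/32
I(X;Y) = 0.0077 dits

Mutual information has multiple equivalent forms:
- I(X;Y) = H(X) - H(X|Y)
- I(X;Y) = H(Y) - H(Y|X)
- I(X;Y) = H(X) + H(Y) - H(X,Y)

Computing all quantities:
H(X) = 0.3002, H(Y) = 0.3010, H(X,Y) = 0.5935
H(X|Y) = 0.2925, H(Y|X) = 0.2933

Verification:
H(X) - H(X|Y) = 0.3002 - 0.2925 = 0.0077
H(Y) - H(Y|X) = 0.3010 - 0.2933 = 0.0077
H(X) + H(Y) - H(X,Y) = 0.3002 + 0.3010 - 0.5935 = 0.0077

All forms give I(X;Y) = 0.0077 dits. ✓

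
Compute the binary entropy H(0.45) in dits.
0.2989 dits

The binary entropy function is:
H(p) = -p log(p) - (1-p) log(1-p)

H(0.45) = -0.45 × log_10(0.45) - 0.55 × log_10(0.55)
H(0.45) = 0.2989 dits

Note: Binary entropy is maximized at p=0.5 (H=1 bit) and minimized at p=0 or p=1 (H=0).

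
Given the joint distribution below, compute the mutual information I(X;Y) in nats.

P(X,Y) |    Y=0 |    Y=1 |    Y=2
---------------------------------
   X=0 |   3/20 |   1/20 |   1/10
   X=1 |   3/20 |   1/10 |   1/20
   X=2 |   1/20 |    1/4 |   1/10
0.1136 nats

Mutual information: I(X;Y) = H(X) + H(Y) - H(X,Y)

Marginals:
P(X) = (3/10, 3/10, 2/5), H(X) = 1.0889 nats
P(Y) = (7/20, 2/5, 1/4), H(Y) = 1.0805 nats

Joint entropy: H(X,Y) = 2.0558 nats

I(X;Y) = 1.0889 + 1.0805 - 2.0558 = 0.1136 nats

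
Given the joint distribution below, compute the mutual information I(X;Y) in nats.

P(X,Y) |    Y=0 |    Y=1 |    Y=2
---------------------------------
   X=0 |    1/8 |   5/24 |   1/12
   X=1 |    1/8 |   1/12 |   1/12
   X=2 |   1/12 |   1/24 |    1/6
0.0761 nats

Mutual information: I(X;Y) = H(X) + H(Y) - H(X,Y)

Marginals:
P(X) = (5/12, 7/24, 7/24), H(X) = 1.0835 nats
P(Y) = (1/3, 1/3, 1/3), H(Y) = 1.0986 nats

Joint entropy: H(X,Y) = 2.1060 nats

I(X;Y) = 1.0835 + 1.0986 - 2.1060 = 0.0761 nats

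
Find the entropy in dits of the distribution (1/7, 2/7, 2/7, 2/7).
0.5871 dits

Shannon entropy is H(X) = -Σ p(x) log p(x).

For P = (1/7, 2/7, 2/7, 2/7):
H = -1/7 × log_10(1/7) -2/7 × log_10(2/7) -2/7 × log_10(2/7) -2/7 × log_10(2/7)
H = 0.5871 dits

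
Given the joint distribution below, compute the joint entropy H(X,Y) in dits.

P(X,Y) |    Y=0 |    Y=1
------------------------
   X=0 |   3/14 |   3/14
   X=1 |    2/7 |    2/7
0.5976 dits

Joint entropy is H(X,Y) = -Σ_{x,y} p(x,y) log p(x,y).

Summing over all non-zero entries:
H(X,Y) = -[3/14·log_10(3/14) + 3/14·log_10(3/14) + 2/7·log_10(2/7) + 2/7·log_10(2/7)]
H(X,Y) = 0.5976 dits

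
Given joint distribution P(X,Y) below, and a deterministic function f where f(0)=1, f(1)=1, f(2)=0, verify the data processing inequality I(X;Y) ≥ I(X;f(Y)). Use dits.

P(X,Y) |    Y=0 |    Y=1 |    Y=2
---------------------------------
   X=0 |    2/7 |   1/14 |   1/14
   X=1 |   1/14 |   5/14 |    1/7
I(X;Y) = 0.0759, I(X;f(Y)) = 0.0022, inequality holds: 0.0759 ≥ 0.0022

Data Processing Inequality: For any Markov chain X → Y → Z, we have I(X;Y) ≥ I(X;Z).

Here Z = f(Y) is a deterministic function of Y, forming X → Y → Z.

Original I(X;Y) = 0.0759 dits

After applying f:
P(X,Z) where Z=f(Y):
- P(X,Z=0) = P(X,Y=2)
- P(X,Z=1) = P(X,Y=0) + P(X,Y=1)

I(X;Z) = I(X;f(Y)) = 0.0022 dits

Verification: 0.0759 ≥ 0.0022 ✓

Information cannot be created by processing; the function f can only lose information about X.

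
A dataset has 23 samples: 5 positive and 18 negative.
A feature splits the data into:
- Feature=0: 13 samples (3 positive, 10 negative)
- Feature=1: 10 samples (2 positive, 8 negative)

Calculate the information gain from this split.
0.0010 bits

Information Gain = H(Y) - H(Y|Feature)

Before split:
P(positive) = 5/23 = 0.2174
H(Y) = 0.7554 bits

After split:
Feature=0: H = 0.7793 bits (weight = 13/23)
Feature=1: H = 0.7219 bits (weight = 10/23)
H(Y|Feature) = (13/23)×0.7793 + (10/23)×0.7219 = 0.7544 bits

Information Gain = 0.7554 - 0.7544 = 0.0010 bits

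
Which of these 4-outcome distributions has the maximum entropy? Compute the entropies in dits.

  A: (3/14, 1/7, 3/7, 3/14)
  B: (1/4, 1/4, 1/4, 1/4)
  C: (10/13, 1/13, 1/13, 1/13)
B

For a discrete distribution over n outcomes, entropy is maximized by the uniform distribution.

Computing entropies:
H(A) = 0.5651 dits
H(B) = 0.6021 dits
H(C) = 0.3447 dits

The uniform distribution (where all probabilities equal 1/4) achieves the maximum entropy of log_10(4) = 0.6021 dits.

Distribution B has the highest entropy.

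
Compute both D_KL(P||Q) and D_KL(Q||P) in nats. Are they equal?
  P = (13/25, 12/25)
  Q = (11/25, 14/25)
D_KL(P||Q) = 0.0129, D_KL(Q||P) = 0.0128

KL divergence is not symmetric: D_KL(P||Q) ≠ D_KL(Q||P) in general.

D_KL(P||Q) = 0.0129 nats
D_KL(Q||P) = 0.0128 nats

No, they are not equal!

This asymmetry is why KL divergence is not a true distance metric.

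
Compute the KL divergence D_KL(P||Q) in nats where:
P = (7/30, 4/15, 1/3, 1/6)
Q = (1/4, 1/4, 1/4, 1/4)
0.0294 nats

KL divergence: D_KL(P||Q) = Σ p(x) log(p(x)/q(x))

Computing term by term:
  x=0: 7/30 × log_e[(7/30)/(1/4)] = 7/30 × -0.0690 = -0.0161
  x=1: 4/15 × log_e[(4/15)/(1/4)] = 4/15 × 0.0645 = 0.0172
  x=2: 1/3 × log_e[(1/3)/(1/4)] = 1/3 × 0.2877 = 0.0959
  x=3: 1/6 × log_e[(1/6)/(1/4)] = 1/6 × -0.4055 = -0.0676

D_KL(P||Q) = 0.0294 nats

Note: KL divergence is always non-negative and equals 0 iff P = Q.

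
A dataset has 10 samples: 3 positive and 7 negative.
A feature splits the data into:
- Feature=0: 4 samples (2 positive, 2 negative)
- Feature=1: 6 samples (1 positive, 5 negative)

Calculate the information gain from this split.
0.0913 bits

Information Gain = H(Y) - H(Y|Feature)

Before split:
P(positive) = 3/10 = 0.3000
H(Y) = 0.8813 bits

After split:
Feature=0: H = 1.0000 bits (weight = 4/10)
Feature=1: H = 0.6500 bits (weight = 6/10)
H(Y|Feature) = (4/10)×1.0000 + (6/10)×0.6500 = 0.7900 bits

Information Gain = 0.8813 - 0.7900 = 0.0913 bits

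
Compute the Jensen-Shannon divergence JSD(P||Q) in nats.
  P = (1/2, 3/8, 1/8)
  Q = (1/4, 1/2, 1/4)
0.0363 nats

Jensen-Shannon divergence is:
JSD(P||Q) = 0.5 × D_KL(P||M) + 0.5 × D_KL(Q||M)
where M = 0.5 × (P + Q) is the mixture distribution.

M = 0.5 × (1/2, 3/8, 1/8) + 0.5 × (1/4, 1/2, 1/4) = (3/8, 7/16, 3/16)

D_KL(P||M) = 0.0354 nats
D_KL(Q||M) = 0.0373 nats

JSD(P||Q) = 0.5 × 0.0354 + 0.5 × 0.0373 = 0.0363 nats

Unlike KL divergence, JSD is symmetric and bounded: 0 ≤ JSD ≤ log(2).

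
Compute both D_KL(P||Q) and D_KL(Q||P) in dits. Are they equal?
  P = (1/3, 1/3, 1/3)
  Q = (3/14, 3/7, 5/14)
D_KL(P||Q) = 0.0176, D_KL(Q||P) = 0.0164

KL divergence is not symmetric: D_KL(P||Q) ≠ D_KL(Q||P) in general.

D_KL(P||Q) = 0.0176 dits
D_KL(Q||P) = 0.0164 dits

No, they are not equal!

This asymmetry is why KL divergence is not a true distance metric.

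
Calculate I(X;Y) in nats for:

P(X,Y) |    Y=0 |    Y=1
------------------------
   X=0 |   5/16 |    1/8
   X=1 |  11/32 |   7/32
0.0059 nats

Mutual information: I(X;Y) = H(X) + H(Y) - H(X,Y)

Marginals:
P(X) = (7/16, 9/16), H(X) = 0.6853 nats
P(Y) = (21/32, 11/32), H(Y) = 0.6435 nats

Joint entropy: H(X,Y) = 1.3229 nats

I(X;Y) = 0.6853 + 0.6435 - 1.3229 = 0.0059 nats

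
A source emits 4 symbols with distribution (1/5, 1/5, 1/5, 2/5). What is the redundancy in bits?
0.0781 bits

Redundancy measures how far a source is from maximum entropy:
R = H_max - H(X)

Maximum entropy for 4 symbols: H_max = log_2(4) = 2.0000 bits
Actual entropy: H(X) = 1.9219 bits
Redundancy: R = 2.0000 - 1.9219 = 0.0781 bits

This redundancy represents potential for compression: the source could be compressed by 0.0781 bits per symbol.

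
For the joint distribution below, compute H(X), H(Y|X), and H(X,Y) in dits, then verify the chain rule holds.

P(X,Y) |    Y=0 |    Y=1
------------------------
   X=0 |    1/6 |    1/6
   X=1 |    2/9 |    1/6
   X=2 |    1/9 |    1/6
H(X,Y) = 0.7700, H(X) = 0.4731, H(Y|X) = 0.2969 (all in dits)

Chain rule: H(X,Y) = H(X) + H(Y|X)

Left side — joint entropy directly:
H(X,Y) = -Σ p(x,y) log p(x,y) = 0.7700 dits

Right side — compute H(Y|X) from the conditional distributions:
P(X) = (1/3, 7/18, 5/18), so H(X) = 0.4731 dits
H(Y|X) = Σ_x P(X=x) · H(Y|X=x):
  P(Y|X=0) = (1/2, 1/2), H(Y|X=0) = 0.3010, weight P(X=0) = 1/3
  P(Y|X=1) = (4/7, 3/7), H(Y|X=1) = 0.2966, weight P(X=1) = 7/18
  P(Y|X=2) = (2/5, 3/5), H(Y|X=2) = 0.2923, weight P(X=2) = 5/18
H(Y|X) = 0.2969 dits

H(X) + H(Y|X) = 0.4731 + 0.2969 = 0.7700 dits

Both sides equal 0.7700 dits. ✓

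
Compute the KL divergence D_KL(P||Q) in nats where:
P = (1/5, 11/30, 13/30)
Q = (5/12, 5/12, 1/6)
0.2204 nats

KL divergence: D_KL(P||Q) = Σ p(x) log(p(x)/q(x))

Computing term by term:
  x=0: 1/5 × log_e[(1/5)/(5/12)] = 1/5 × -0.7340 = -0.1468
  x=1: 11/30 × log_e[(11/30)/(5/12)] = 11/30 × -0.1278 = -0.0469
  x=2: 13/30 × log_e[(13/30)/(1/6)] = 13/30 × 0.9555 = 0.4141

D_KL(P||Q) = 0.2204 nats

Note: KL divergence is always non-negative and equals 0 iff P = Q.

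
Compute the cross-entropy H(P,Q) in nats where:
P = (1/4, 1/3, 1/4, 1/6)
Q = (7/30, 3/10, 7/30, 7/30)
1.3715 nats

Cross-entropy: H(P,Q) = -Σ p(x) log q(x)

Alternatively: H(P,Q) = H(P) + D_KL(P||Q)
H(P) = 1.3580 nats
D_KL(P||Q) = 0.0135 nats

H(P,Q) = 1.3580 + 0.0135 = 1.3715 nats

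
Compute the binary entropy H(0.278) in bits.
0.8527 bits

The binary entropy function is:
H(p) = -p log(p) - (1-p) log(1-p)

H(0.278) = -0.278 × log_2(0.278) - 0.722 × log_2(0.722)
H(0.278) = 0.8527 bits

Note: Binary entropy is maximized at p=0.5 (H=1 bit) and minimized at p=0 or p=1 (H=0).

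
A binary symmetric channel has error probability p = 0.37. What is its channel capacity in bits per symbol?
0.0493 bits

For a binary symmetric channel (BSC) with error probability p:
Capacity C = 1 - H(p) bits per symbol

where H(p) = -p log₂(p) - (1-p) log₂(1-p) is the binary entropy function.

H(0.37) = 0.9507 bits
C = 1 - 0.9507 = 0.0493 bits per symbol

This means we can reliably transmit up to 0.0493 bits of information per channel use.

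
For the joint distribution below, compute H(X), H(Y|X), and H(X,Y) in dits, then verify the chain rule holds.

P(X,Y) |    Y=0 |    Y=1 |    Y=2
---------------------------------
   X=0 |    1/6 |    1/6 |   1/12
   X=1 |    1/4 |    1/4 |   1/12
H(X,Y) = 0.7403, H(X) = 0.2950, H(Y|X) = 0.4453 (all in dits)

Chain rule: H(X,Y) = H(X) + H(Y|X)

Left side — joint entropy directly:
H(X,Y) = -Σ p(x,y) log p(x,y) = 0.7403 dits

Right side — compute H(Y|X) from the conditional distributions:
P(X) = (5/12, 7/12), so H(X) = 0.2950 dits
H(Y|X) = Σ_x P(X=x) · H(Y|X=x):
  P(Y|X=0) = (2/5, 2/5, 1/5), H(Y|X=0) = 0.4581, weight P(X=0) = 5/12
  P(Y|X=1) = (3/7, 3/7, 1/7), H(Y|X=1) = 0.4361, weight P(X=1) = 7/12
H(Y|X) = 0.4453 dits

H(X) + H(Y|X) = 0.2950 + 0.4453 = 0.7403 dits

Both sides equal 0.7403 dits. ✓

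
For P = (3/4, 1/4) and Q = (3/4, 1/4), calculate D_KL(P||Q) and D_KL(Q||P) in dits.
D_KL(P||Q) = 0.0000, D_KL(Q||P) = 0.0000

KL divergence is not symmetric: D_KL(P||Q) ≠ D_KL(Q||P) in general.

D_KL(P||Q) = 0.0000 dits
D_KL(Q||P) = 0.0000 dits

In this case they happen to be equal (to 4 decimal places).

This asymmetry is why KL divergence is not a true distance metric.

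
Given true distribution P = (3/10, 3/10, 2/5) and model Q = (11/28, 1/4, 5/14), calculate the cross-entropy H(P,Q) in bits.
1.5985 bits

Cross-entropy: H(P,Q) = -Σ p(x) log q(x)

Alternatively: H(P,Q) = H(P) + D_KL(P||Q)
H(P) = 1.5710 bits
D_KL(P||Q) = 0.0276 bits

H(P,Q) = 1.5710 + 0.0276 = 1.5985 bits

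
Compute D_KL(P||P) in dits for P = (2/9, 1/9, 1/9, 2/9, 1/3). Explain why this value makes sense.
0.0000 dits

KL divergence satisfies the Gibbs inequality: D_KL(P||Q) ≥ 0 for all distributions P, Q.

D_KL(P||Q) = Σ p(x) log(p(x)/q(x))
Each term is p(x) × log_10(p(x)/p(x)) = p(x) × log_10(1) = 0, so the sum is 0.
D_KL(P||Q) = 0.0000 dits

When P = Q, the KL divergence is exactly 0, as there is no 'divergence' between identical distributions.

This non-negativity is a fundamental property: relative entropy cannot be negative because it measures how different Q is from P.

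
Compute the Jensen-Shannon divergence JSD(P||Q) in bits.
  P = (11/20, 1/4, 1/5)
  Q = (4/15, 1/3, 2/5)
0.0650 bits

Jensen-Shannon divergence is:
JSD(P||Q) = 0.5 × D_KL(P||M) + 0.5 × D_KL(Q||M)
where M = 0.5 × (P + Q) is the mixture distribution.

M = 0.5 × (11/20, 1/4, 1/5) + 0.5 × (4/15, 1/3, 2/5) = (0.408333, 7/24, 3/10)

D_KL(P||M) = 0.0637 bits
D_KL(Q||M) = 0.0663 bits

JSD(P||Q) = 0.5 × 0.0637 + 0.5 × 0.0663 = 0.0650 bits

Unlike KL divergence, JSD is symmetric and bounded: 0 ≤ JSD ≤ log(2).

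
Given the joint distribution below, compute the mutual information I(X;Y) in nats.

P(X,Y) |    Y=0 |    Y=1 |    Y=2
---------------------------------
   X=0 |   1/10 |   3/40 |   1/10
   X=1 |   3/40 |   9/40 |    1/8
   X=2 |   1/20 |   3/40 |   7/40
0.0561 nats

Mutual information: I(X;Y) = H(X) + H(Y) - H(X,Y)

Marginals:
P(X) = (11/40, 17/40, 3/10), H(X) = 1.0799 nats
P(Y) = (9/40, 3/8, 2/5), H(Y) = 1.0699 nats

Joint entropy: H(X,Y) = 2.0937 nats

I(X;Y) = 1.0799 + 1.0699 - 2.0937 = 0.0561 nats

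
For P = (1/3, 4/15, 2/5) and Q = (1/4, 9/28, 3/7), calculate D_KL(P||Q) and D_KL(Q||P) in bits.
D_KL(P||Q) = 0.0267, D_KL(Q||P) = 0.0255

KL divergence is not symmetric: D_KL(P||Q) ≠ D_KL(Q||P) in general.

D_KL(P||Q) = 0.0267 bits
D_KL(Q||P) = 0.0255 bits

No, they are not equal!

This asymmetry is why KL divergence is not a true distance metric.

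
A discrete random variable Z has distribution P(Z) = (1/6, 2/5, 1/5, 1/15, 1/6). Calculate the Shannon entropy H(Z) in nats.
1.4662 nats

Shannon entropy is H(X) = -Σ p(x) log p(x).

For P = (1/6, 2/5, 1/5, 1/15, 1/6):
H = -1/6 × log_e(1/6) -2/5 × log_e(2/5) -1/5 × log_e(1/5) -1/15 × log_e(1/15) -1/6 × log_e(1/6)
H = 1.4662 nats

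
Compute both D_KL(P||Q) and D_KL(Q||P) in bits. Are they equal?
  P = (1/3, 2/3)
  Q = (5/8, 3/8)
D_KL(P||Q) = 0.2511, D_KL(Q||P) = 0.2555

KL divergence is not symmetric: D_KL(P||Q) ≠ D_KL(Q||P) in general.

D_KL(P||Q) = 0.2511 bits
D_KL(Q||P) = 0.2555 bits

No, they are not equal!

This asymmetry is why KL divergence is not a true distance metric.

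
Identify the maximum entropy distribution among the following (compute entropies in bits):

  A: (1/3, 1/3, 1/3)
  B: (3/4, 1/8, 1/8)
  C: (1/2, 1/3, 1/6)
A

For a discrete distribution over n outcomes, entropy is maximized by the uniform distribution.

Computing entropies:
H(A) = 1.5850 bits
H(B) = 1.0613 bits
H(C) = 1.4591 bits

The uniform distribution (where all probabilities equal 1/3) achieves the maximum entropy of log_2(3) = 1.5850 bits.

Distribution A has the highest entropy.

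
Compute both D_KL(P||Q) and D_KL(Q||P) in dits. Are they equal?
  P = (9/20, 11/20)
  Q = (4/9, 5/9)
D_KL(P||Q) = 0.0000, D_KL(Q||P) = 0.0000

KL divergence is not symmetric: D_KL(P||Q) ≠ D_KL(Q||P) in general.

D_KL(P||Q) = 0.0000 dits
D_KL(Q||P) = 0.0000 dits

In this case they happen to be equal (to 4 decimal places).

This asymmetry is why KL divergence is not a true distance metric.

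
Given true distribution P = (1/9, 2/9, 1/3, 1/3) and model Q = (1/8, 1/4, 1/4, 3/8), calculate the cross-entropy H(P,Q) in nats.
1.3282 nats

Cross-entropy: H(P,Q) = -Σ p(x) log q(x)

Alternatively: H(P,Q) = H(P) + D_KL(P||Q)
H(P) = 1.3108 nats
D_KL(P||Q) = 0.0174 nats

H(P,Q) = 1.3108 + 0.0174 = 1.3282 nats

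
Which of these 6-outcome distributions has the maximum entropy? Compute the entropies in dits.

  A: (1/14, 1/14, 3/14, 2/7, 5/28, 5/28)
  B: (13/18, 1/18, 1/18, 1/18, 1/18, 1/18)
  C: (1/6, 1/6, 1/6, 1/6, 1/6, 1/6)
C

For a discrete distribution over n outcomes, entropy is maximized by the uniform distribution.

Computing entropies:
H(A) = 0.7297 dits
H(B) = 0.4508 dits
H(C) = 0.7782 dits

The uniform distribution (where all probabilities equal 1/6) achieves the maximum entropy of log_10(6) = 0.7782 dits.

Distribution C has the highest entropy.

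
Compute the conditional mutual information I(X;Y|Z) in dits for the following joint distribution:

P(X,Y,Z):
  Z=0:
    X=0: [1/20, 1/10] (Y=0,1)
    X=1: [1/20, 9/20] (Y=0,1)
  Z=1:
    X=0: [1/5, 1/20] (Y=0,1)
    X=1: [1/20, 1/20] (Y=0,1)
0.0156 dits

Conditional mutual information: I(X;Y|Z) = H(X|Z) + H(Y|Z) - H(X,Y|Z)

H(Z) = 0.2812
H(X,Z) = 0.5246 → H(X|Z) = 0.2434
H(Y,Z) = 0.4933 → H(Y|Z) = 0.2121
H(X,Y,Z) = 0.7211 → H(X,Y|Z) = 0.4399

I(X;Y|Z) = 0.2434 + 0.2121 - 0.4399 = 0.0156 dits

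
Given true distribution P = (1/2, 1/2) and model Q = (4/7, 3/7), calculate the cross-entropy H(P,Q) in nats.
0.7035 nats

Cross-entropy: H(P,Q) = -Σ p(x) log q(x)

Alternatively: H(P,Q) = H(P) + D_KL(P||Q)
H(P) = 0.6931 nats
D_KL(P||Q) = 0.0103 nats

H(P,Q) = 0.6931 + 0.0103 = 0.7035 nats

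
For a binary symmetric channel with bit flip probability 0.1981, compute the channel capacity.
0.2819 bits

For a binary symmetric channel (BSC) with error probability p:
Capacity C = 1 - H(p) bits per symbol

where H(p) = -p log₂(p) - (1-p) log₂(1-p) is the binary entropy function.

H(0.1981) = 0.7181 bits
C = 1 - 0.7181 = 0.2819 bits per symbol

This means we can reliably transmit up to 0.2819 bits of information per channel use.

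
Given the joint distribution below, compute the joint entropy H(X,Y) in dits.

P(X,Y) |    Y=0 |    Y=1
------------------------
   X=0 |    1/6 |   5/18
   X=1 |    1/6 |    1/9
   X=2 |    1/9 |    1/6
0.7557 dits

Joint entropy is H(X,Y) = -Σ_{x,y} p(x,y) log p(x,y).

Summing over all non-zero entries:
H(X,Y) = -[1/6·log_10(1/6) + 5/18·log_10(5/18) + 1/6·log_10(1/6) + 1/9·log_10(1/9) + 1/9·log_10(1/9) + 1/6·log_10(1/6)]
H(X,Y) = 0.7557 dits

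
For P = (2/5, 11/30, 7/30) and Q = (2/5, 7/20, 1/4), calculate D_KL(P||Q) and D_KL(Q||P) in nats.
D_KL(P||Q) = 0.0010, D_KL(Q||P) = 0.0010

KL divergence is not symmetric: D_KL(P||Q) ≠ D_KL(Q||P) in general.

D_KL(P||Q) = 0.0010 nats
D_KL(Q||P) = 0.0010 nats

In this case they happen to be equal (to 4 decimal places).

This asymmetry is why KL divergence is not a true distance metric.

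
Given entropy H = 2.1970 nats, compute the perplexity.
8.9980

Perplexity is e^H (or exp(H) for natural log).

H = 2.1970 nats
Perplexity = e^2.1970 = 8.9980

Interpretation: The model's uncertainty is equivalent to choosing uniformly among 9.0 options.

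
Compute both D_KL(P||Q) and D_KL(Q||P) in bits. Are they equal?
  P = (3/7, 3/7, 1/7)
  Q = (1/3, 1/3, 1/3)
D_KL(P||Q) = 0.1361, D_KL(Q||P) = 0.1658

KL divergence is not symmetric: D_KL(P||Q) ≠ D_KL(Q||P) in general.

D_KL(P||Q) = 0.1361 bits
D_KL(Q||P) = 0.1658 bits

No, they are not equal!

This asymmetry is why KL divergence is not a true distance metric.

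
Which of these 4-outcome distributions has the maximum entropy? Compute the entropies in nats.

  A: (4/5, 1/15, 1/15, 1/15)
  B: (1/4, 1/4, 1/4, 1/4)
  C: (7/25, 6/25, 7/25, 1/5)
B

For a discrete distribution over n outcomes, entropy is maximized by the uniform distribution.

Computing entropies:
H(A) = 0.7201 nats
H(B) = 1.3863 nats
H(C) = 1.3773 nats

The uniform distribution (where all probabilities equal 1/4) achieves the maximum entropy of log_e(4) = 1.3863 nats.

Distribution B has the highest entropy.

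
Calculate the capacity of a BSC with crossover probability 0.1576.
0.3715 bits

For a binary symmetric channel (BSC) with error probability p:
Capacity C = 1 - H(p) bits per symbol

where H(p) = -p log₂(p) - (1-p) log₂(1-p) is the binary entropy function.

H(0.1576) = 0.6285 bits
C = 1 - 0.6285 = 0.3715 bits per symbol

This means we can reliably transmit up to 0.3715 bits of information per channel use.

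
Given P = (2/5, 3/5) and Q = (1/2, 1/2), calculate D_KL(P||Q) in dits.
0.0087 dits

KL divergence: D_KL(P||Q) = Σ p(x) log(p(x)/q(x))

Computing term by term:
  x=0: 2/5 × log_10[(2/5)/(1/2)] = 2/5 × -0.0969 = -0.0388
  x=1: 3/5 × log_10[(3/5)/(1/2)] = 3/5 × 0.0792 = 0.0475

D_KL(P||Q) = 0.0087 dits

Note: KL divergence is always non-negative and equals 0 iff P = Q.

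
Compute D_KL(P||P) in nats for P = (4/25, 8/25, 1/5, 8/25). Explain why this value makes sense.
0.0000 nats

KL divergence satisfies the Gibbs inequality: D_KL(P||Q) ≥ 0 for all distributions P, Q.

D_KL(P||Q) = Σ p(x) log(p(x)/q(x))
Each term is p(x) × log_e(p(x)/p(x)) = p(x) × log_e(1) = 0, so the sum is 0.
D_KL(P||Q) = 0.0000 nats

When P = Q, the KL divergence is exactly 0, as there is no 'divergence' between identical distributions.

This non-negativity is a fundamental property: relative entropy cannot be negative because it measures how different Q is from P.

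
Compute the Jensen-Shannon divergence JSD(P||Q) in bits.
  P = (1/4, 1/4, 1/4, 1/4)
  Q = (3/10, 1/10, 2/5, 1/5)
0.0402 bits

Jensen-Shannon divergence is:
JSD(P||Q) = 0.5 × D_KL(P||M) + 0.5 × D_KL(Q||M)
where M = 0.5 × (P + Q) is the mixture distribution.

M = 0.5 × (1/4, 1/4, 1/4, 1/4) + 0.5 × (3/10, 1/10, 2/5, 1/5) = (11/40, 7/40, 13/40, 9/40)

D_KL(P||M) = 0.0376 bits
D_KL(Q||M) = 0.0428 bits

JSD(P||Q) = 0.5 × 0.0376 + 0.5 × 0.0428 = 0.0402 bits

Unlike KL divergence, JSD is symmetric and bounded: 0 ≤ JSD ≤ log(2).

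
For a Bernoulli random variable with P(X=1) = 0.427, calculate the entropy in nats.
0.6825 nats

The binary entropy function is:
H(p) = -p log(p) - (1-p) log(1-p)

H(0.427) = -0.427 × log_e(0.427) - 0.573 × log_e(0.573)
H(0.427) = 0.6825 nats

Note: Binary entropy is maximized at p=0.5 (H=1 bit) and minimized at p=0 or p=1 (H=0).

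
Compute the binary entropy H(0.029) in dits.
0.0570 dits

The binary entropy function is:
H(p) = -p log(p) - (1-p) log(1-p)

H(0.029) = -0.029 × log_10(0.029) - 0.971 × log_10(0.971)
H(0.029) = 0.0570 dits

Note: Binary entropy is maximized at p=0.5 (H=1 bit) and minimized at p=0 or p=1 (H=0).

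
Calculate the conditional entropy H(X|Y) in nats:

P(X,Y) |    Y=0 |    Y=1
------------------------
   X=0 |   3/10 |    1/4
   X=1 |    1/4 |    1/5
0.6881 nats

Using the chain rule: H(X|Y) = H(X,Y) - H(Y)

First, compute H(X,Y) = 1.3762 nats

Marginal P(Y) = (11/20, 9/20)
H(Y) = 0.6881 nats

H(X|Y) = H(X,Y) - H(Y) = 1.3762 - 0.6881 = 0.6881 nats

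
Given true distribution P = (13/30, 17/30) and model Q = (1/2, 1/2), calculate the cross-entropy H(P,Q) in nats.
0.6931 nats

Cross-entropy: H(P,Q) = -Σ p(x) log q(x)

Alternatively: H(P,Q) = H(P) + D_KL(P||Q)
H(P) = 0.6842 nats
D_KL(P||Q) = 0.0089 nats

H(P,Q) = 0.6842 + 0.0089 = 0.6931 nats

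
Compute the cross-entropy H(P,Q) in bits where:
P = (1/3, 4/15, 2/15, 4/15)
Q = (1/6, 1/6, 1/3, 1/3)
2.1850 bits

Cross-entropy: H(P,Q) = -Σ p(x) log q(x)

Alternatively: H(P,Q) = H(P) + D_KL(P||Q)
H(P) = 1.9329 bits
D_KL(P||Q) = 0.2520 bits

H(P,Q) = 1.9329 + 0.2520 = 2.1850 bits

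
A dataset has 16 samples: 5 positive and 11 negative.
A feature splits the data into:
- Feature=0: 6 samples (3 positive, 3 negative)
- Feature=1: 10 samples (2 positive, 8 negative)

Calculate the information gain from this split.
0.0698 bits

Information Gain = H(Y) - H(Y|Feature)

Before split:
P(positive) = 5/16 = 0.3125
H(Y) = 0.8960 bits

After split:
Feature=0: H = 1.0000 bits (weight = 6/16)
Feature=1: H = 0.7219 bits (weight = 10/16)
H(Y|Feature) = (6/16)×1.0000 + (10/16)×0.7219 = 0.8262 bits

Information Gain = 0.8960 - 0.8262 = 0.0698 bits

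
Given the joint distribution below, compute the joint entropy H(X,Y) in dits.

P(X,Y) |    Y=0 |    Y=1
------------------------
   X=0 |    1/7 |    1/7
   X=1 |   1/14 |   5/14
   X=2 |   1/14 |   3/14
0.7082 dits

Joint entropy is H(X,Y) = -Σ_{x,y} p(x,y) log p(x,y).

Summing over all non-zero entries:
H(X,Y) = -[1/7·log_10(1/7) + 1/7·log_10(1/7) + 1/14·log_10(1/14) + 5/14·log_10(5/14) + 1/14·log_10(1/14) + 3/14·log_10(3/14)]
H(X,Y) = 0.7082 dits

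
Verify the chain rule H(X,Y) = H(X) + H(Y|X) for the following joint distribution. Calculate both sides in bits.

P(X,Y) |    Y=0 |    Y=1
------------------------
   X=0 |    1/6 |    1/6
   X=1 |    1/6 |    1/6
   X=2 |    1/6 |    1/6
H(X,Y) = 2.5850, H(X) = 1.5850, H(Y|X) = 1.0000 (all in bits)

Chain rule: H(X,Y) = H(X) + H(Y|X)

Left side — joint entropy directly:
H(X,Y) = -Σ p(x,y) log p(x,y) = 2.5850 bits

Right side — compute H(Y|X) from the conditional distributions:
P(X) = (1/3, 1/3, 1/3), so H(X) = 1.5850 bits
H(Y|X) = Σ_x P(X=x) · H(Y|X=x):
  P(Y|X=0) = (1/2, 1/2), H(Y|X=0) = 1.0000, weight P(X=0) = 1/3
  P(Y|X=1) = (1/2, 1/2), H(Y|X=1) = 1.0000, weight P(X=1) = 1/3
  P(Y|X=2) = (1/2, 1/2), H(Y|X=2) = 1.0000, weight P(X=2) = 1/3
H(Y|X) = 1.0000 bits

H(X) + H(Y|X) = 1.5850 + 1.0000 = 2.5850 bits

Both sides equal 2.5850 bits. ✓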